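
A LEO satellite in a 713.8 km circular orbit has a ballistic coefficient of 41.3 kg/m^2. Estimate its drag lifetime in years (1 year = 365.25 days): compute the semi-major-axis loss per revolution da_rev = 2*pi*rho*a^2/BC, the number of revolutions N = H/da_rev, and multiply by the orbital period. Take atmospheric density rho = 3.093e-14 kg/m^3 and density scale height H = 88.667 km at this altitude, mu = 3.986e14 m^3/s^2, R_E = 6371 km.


a = R_E + alt = 7084.8000 km = 7.0848e+06 m
da_rev = 2*pi*rho*a^2/BC = 2*pi*3.093e-14*(7.0848e+06)^2/41.3 = 0.23619186 m per revolution
N = H/da_rev = 88667.0000 m / 0.23619186 m = 375402.4375 revolutions
P = 2*pi*sqrt(a^3/mu) = 5934.7525 s
lifetime = N*P = 375402.4375 * 5934.7525 = 2.2279206e+09 s = 25786.1176 days
years = 25786.1176 / 365.25 = 70.5985 years

70.5985 years


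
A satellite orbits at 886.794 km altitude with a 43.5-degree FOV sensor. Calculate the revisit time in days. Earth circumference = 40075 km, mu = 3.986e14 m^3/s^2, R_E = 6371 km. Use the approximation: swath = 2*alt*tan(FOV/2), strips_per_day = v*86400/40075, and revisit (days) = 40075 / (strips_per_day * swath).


swath = 2*886.794*tan(0.3796091) = 707.5899 km
v = sqrt(mu/r) = 7410.8211 m/s = 7.4108 km/s
strips/day = v*86400/40075 = 7.4108*86400/40075 = 15.9774
coverage/day = strips * swath = 15.9774 * 707.5899 = 11305.4575 km
revisit = 40075 / 11305.4575 = 3.5447 days

3.5447 days


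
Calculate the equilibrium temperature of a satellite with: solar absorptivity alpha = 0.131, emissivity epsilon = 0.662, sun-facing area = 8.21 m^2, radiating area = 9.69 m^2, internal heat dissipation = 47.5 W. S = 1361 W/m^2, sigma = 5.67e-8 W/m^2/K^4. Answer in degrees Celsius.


Numerator = alpha*S*A_sun + Q_int = 0.131*1361*8.21 + 47.5 = 1511.2691 W
Denominator = eps*sigma*A_rad = 0.662*5.67e-8*9.69 = 3.6371803e-07 W/K^4
T^4 = 4.1550569e+09 K^4
T = 253.8892 K = -19.2608 C

-19.2608 degrees Celsius


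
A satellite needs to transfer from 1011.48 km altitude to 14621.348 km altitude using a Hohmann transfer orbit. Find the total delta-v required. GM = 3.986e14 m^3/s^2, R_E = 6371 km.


r1 = 7382.4800 km = 7.38248e+06 m
r2 = 20992.3480 km = 2.0992348e+07 m
dv1 = sqrt(mu/r1)*(sqrt(2*r2/(r1+r2)) - 1) = 1590.1522 m/s
dv2 = sqrt(mu/r2)*(1 - sqrt(2*r1/(r1+r2))) = 1214.1942 m/s
total dv = |dv1| + |dv2| = 1590.1522 + 1214.1942 = 2804.3464 m/s = 2.8043 km/s

2.8043 km/s


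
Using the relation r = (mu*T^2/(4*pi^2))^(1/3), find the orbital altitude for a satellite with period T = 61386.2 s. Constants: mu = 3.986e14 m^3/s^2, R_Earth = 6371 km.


T = 61386.2 s
r = (mu*T^2/(4*pi^2))^(1/3) = (3.986e14 * 61386.2^2 / (4*pi^2))^(1/3)
r = 3.3633574e+07 m = 33633.5740 km
alt = r - R_E = 33633.5740 - 6371 = 27262.5740 km

27262.5740 km


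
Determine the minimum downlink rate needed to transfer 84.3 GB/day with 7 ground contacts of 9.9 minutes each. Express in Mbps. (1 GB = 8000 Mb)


total contact time = 7 * 9.9 * 60 = 4158.0000 s
data = 84.3 GB = 674400.0000 Mb
rate = 674400.0000 / 4158.0000 = 162.1934 Mbps

162.1934 Mbps


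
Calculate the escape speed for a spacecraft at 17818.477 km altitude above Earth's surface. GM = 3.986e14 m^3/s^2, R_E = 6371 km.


r = 6371.0 + 17818.477 = 24189.4770 km = 2.4189477e+07 m
v_esc = sqrt(2*mu/r) = sqrt(2*3.986e14 / 2.4189477e+07)
v_esc = 5740.7734 m/s = 5.7408 km/s

5.7408 km/s


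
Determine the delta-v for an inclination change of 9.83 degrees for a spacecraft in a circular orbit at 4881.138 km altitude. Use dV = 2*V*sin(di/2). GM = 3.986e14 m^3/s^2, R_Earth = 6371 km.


r = 11252.1380 km = 1.1252138e+07 m
V = sqrt(mu/r) = 5951.8383 m/s
di = 9.83 deg = 0.1715659 rad
dV = 2*V*sin(di/2) = 2*5951.8383*sin(0.08578293)
dV = 1019.8804 m/s = 1.0199 km/s

1.0199 km/s


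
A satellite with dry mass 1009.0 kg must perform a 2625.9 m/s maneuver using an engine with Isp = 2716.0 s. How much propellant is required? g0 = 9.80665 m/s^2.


ve = Isp * g0 = 2716.0 * 9.80665 = 26634.861400 m/s
mass ratio = exp(dv/ve) = exp(2625.9/26634.861400) = 1.10361244
m_prop = m_dry * (mr - 1) = 1009.0 * (1.10361244 - 1)
m_prop = 104.5450 kg

104.5450 kg


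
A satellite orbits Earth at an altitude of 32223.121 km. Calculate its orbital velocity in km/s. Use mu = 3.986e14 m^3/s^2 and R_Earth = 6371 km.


r = R_E + alt = 6371.0 + 32223.121 = 38594.1210 km = 3.8594121e+07 m
v = sqrt(mu/r) = sqrt(3.986e14 / 3.8594121e+07) = 3213.7203 m/s = 3.2137 km/s

3.2137 km/s


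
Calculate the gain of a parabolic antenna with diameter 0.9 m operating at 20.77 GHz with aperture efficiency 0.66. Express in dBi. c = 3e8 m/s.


lambda = c/f = 3e8 / 2.077e+10 = 0.01444391 m
G = eta*(pi*D/lambda)^2 = 0.66*(pi*0.9/0.01444391)^2
G = 25290.6030 (linear)
G = 10*log10(25290.6030) = 44.0296 dBi

44.0296 dBi


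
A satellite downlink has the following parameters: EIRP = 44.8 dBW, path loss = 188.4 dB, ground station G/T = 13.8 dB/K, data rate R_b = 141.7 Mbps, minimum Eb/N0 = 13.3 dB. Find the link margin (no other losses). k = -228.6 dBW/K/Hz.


C/N0 = EIRP - FSPL + G/T - k = 44.8 - 188.4 + 13.8 - (-228.6)
C/N0 = 98.8000 dB-Hz
R_b = 141.7 Mbps = 1.417e+08 bps -> 10*log10(R_b) = 81.5137 dB-Hz
Eb/N0 = C/N0 - 10*log10(R_b) = 98.8000 - 81.5137 = 17.2863 dB
Margin = Eb/N0 - Eb/N0_req = 17.2863 - 13.3 = 3.9863 dB (link closes)

3.9863 dB


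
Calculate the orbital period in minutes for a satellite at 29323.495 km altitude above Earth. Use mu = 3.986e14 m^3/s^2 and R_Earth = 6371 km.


r = 35694.4950 km = 3.5694495e+07 m
T = 2*pi*sqrt(r^3/mu) = 2*pi*sqrt(4.5478248e+22 / 3.986e14)
T = 67113.9939 s = 1118.5666 min

1118.5666 minutes


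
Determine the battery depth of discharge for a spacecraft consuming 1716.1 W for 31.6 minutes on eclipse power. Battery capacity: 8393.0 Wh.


E_used = P * t / 60 = 1716.1 * 31.6 / 60 = 903.8127 Wh
DOD = E_used / E_total * 100 = 903.8127 / 8393.0 * 100
DOD = 10.7686 %

10.7686 %


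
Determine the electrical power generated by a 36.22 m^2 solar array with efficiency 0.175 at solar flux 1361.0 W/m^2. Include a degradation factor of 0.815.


P = area * eta * S * degradation
P = 36.22 * 0.175 * 1361.0 * 0.815
P = 7030.7593 W

7030.7593 W


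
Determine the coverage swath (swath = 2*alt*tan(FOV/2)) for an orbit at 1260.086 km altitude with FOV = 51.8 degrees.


FOV = 51.8 deg = 0.9040806 rad
swath = 2 * alt * tan(FOV/2) = 2 * 1260.086 * tan(0.4520403)
swath = 2 * 1260.086 * 0.4855739
swath = 1223.7298 km

1223.7298 km


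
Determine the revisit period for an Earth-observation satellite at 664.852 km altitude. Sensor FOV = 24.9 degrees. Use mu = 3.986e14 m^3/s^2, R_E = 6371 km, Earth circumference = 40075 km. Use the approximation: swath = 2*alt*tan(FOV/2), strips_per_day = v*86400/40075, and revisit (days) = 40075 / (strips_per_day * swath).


swath = 2*664.852*tan(0.2172935) = 293.5711 km
v = sqrt(mu/r) = 7526.7987 m/s = 7.5268 km/s
strips/day = v*86400/40075 = 7.5268*86400/40075 = 16.2275
coverage/day = strips * swath = 16.2275 * 293.5711 = 4763.9129 km
revisit = 40075 / 4763.9129 = 8.4122 days

8.4122 days


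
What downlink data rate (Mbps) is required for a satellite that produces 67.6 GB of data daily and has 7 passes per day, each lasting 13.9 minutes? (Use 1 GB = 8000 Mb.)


total contact time = 7 * 13.9 * 60 = 5838.0000 s
data = 67.6 GB = 540800.0000 Mb
rate = 540800.0000 / 5838.0000 = 92.6345 Mbps

92.6345 Mbps


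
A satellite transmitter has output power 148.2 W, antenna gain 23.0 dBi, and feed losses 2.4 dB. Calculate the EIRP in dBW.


Pt = 148.2 W = 21.7085 dBW
EIRP = Pt_dBW + Gt - losses = 21.7085 + 23.0 - 2.4 = 42.3085 dBW

42.3085 dBW


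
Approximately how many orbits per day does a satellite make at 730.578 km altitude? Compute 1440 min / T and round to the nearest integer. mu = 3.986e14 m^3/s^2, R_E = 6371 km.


r = 7.101578e+06 m
T = 2*pi*sqrt(r^3/mu) = 5955.8467 s = 99.2641 min
revs/day = 1440 / 99.2641 = 14.5068
Rounded: 15 revolutions per day

15 revolutions per day


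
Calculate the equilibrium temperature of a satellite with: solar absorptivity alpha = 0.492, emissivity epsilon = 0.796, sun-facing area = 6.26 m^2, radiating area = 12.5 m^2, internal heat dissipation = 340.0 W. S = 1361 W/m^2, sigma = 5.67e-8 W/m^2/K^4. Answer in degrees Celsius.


Numerator = alpha*S*A_sun + Q_int = 0.492*1361*6.26 + 340.0 = 4531.7711 W
Denominator = eps*sigma*A_rad = 0.796*5.67e-8*12.5 = 5.64165e-07 W/K^4
T^4 = 8.0327052e+09 K^4
T = 299.3749 K = 26.2249 C

26.2249 degrees Celsius


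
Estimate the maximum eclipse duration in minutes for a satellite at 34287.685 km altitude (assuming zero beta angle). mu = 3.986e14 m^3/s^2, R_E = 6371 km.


r = 40658.6850 km
T = 1359.8467 min
Eclipse fraction = arcsin(R_E/r)/pi = arcsin(6371.0000/40658.6850)/pi
= arcsin(0.1566947)/pi = 0.05008387
Eclipse duration = 0.05008387 * 1359.8467 = 68.1064 min

68.1064 minutes


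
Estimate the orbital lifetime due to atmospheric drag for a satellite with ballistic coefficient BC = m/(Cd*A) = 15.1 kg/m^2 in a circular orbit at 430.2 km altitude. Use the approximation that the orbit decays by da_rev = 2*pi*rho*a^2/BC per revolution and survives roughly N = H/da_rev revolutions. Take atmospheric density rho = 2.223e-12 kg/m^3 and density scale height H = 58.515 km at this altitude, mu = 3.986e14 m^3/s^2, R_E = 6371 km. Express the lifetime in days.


a = R_E + alt = 6801.2000 km = 6.8012e+06 m
da_rev = 2*pi*rho*a^2/BC = 2*pi*2.223e-12*(6.8012e+06)^2/15.1 = 42.787161 m per revolution
N = H/da_rev = 58515.0000 m / 42.787161 m = 1367.5831 revolutions
P = 2*pi*sqrt(a^3/mu) = 5581.9963 s
lifetime = N*P = 1367.5831 * 5581.9963 = 7.6338439e+06 s = 88.3547 days

88.3547 days


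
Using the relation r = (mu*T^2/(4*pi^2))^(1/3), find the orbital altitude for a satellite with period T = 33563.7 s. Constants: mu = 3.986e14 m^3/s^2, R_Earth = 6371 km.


T = 33563.7 s
r = (mu*T^2/(4*pi^2))^(1/3) = (3.986e14 * 33563.7^2 / (4*pi^2))^(1/3)
r = 2.2489117e+07 m = 22489.1171 km
alt = r - R_E = 22489.1171 - 6371 = 16118.1171 km

16118.1171 km


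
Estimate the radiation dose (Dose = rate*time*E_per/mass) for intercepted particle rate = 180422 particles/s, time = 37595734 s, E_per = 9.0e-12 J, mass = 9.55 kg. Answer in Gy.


Total energy deposited = rate * time * E_per
  = 180422 * 37595734 * 9.0e-12 = 61.0479 J
Dose = E_total / mass = 61.0479 / 9.55
Dose = 6.3924 Gy

6.3924 Gy


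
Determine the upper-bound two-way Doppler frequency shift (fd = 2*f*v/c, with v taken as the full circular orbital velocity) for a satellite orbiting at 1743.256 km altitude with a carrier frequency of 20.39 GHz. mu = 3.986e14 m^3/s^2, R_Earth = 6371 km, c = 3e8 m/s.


r = 8.114256e+06 m
v = sqrt(mu/r) = 7008.8101 m/s (worst-case radial velocity)
f = 20.39 GHz = 2.039e+10 Hz
fd = 2*f*v/c = 2*2.039e+10*7008.8101/3.0e+08
fd = 952730.9226 Hz

952730.9226 Hz


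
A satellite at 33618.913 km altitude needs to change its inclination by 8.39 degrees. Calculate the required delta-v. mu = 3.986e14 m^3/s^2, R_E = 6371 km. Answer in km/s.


r = 39989.9130 km = 3.9989913e+07 m
V = sqrt(mu/r) = 3157.1369 m/s
di = 8.39 deg = 0.1464331 rad
dV = 2*V*sin(di/2) = 2*3157.1369*sin(0.07321656)
dV = 461.8965 m/s = 0.4618965 km/s

0.4619 km/s


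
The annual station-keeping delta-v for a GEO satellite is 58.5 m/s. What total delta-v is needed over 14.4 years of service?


dV = rate * years = 58.5 * 14.4
dV = 842.4000 m/s

842.4000 m/s


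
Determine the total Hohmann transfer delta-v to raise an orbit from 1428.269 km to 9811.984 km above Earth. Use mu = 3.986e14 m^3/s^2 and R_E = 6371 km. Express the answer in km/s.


r1 = 7799.2690 km = 7.799269e+06 m
r2 = 16182.9840 km = 1.6182984e+07 m
dv1 = sqrt(mu/r1)*(sqrt(2*r2/(r1+r2)) - 1) = 1156.0855 m/s
dv2 = sqrt(mu/r2)*(1 - sqrt(2*r1/(r1+r2))) = 960.3979 m/s
total dv = |dv1| + |dv2| = 1156.0855 + 960.3979 = 2116.4834 m/s = 2.1165 km/s

2.1165 km/s


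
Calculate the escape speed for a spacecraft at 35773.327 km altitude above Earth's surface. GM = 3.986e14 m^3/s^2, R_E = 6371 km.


r = 6371.0 + 35773.327 = 42144.3270 km = 4.2144327e+07 m
v_esc = sqrt(2*mu/r) = sqrt(2*3.986e14 / 4.2144327e+07)
v_esc = 4349.2471 m/s = 4.3492 km/s

4.3492 km/s


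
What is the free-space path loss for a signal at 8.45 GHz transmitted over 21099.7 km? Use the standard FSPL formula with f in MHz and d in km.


f = 8.45 GHz = 8450.0000 MHz
d = 21099.7 km
FSPL = 32.44 + 20*log10(8450.0000) + 20*log10(21099.7)
FSPL = 32.44 + 78.5371 + 86.4855
FSPL = 197.4627 dB

197.4627 dB


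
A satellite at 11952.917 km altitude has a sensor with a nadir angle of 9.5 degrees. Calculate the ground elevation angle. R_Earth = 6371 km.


r = R_E + alt = 18323.9170 km
Law of sines in the satellite / Earth-center / ground-point triangle:
  sin(nadir)/R_E = sin(90 + el)/r  =>  cos(el) = (r/R_E)*sin(nadir)
cos(el) = (18323.9170 / 6371.0000) * sin(9.5 deg) = 0.4747008
el = arccos(0.4747008) = 61.6601 deg
(Earth-central angle = 90 - nadir - el = 18.8399 deg)

61.6601 degrees


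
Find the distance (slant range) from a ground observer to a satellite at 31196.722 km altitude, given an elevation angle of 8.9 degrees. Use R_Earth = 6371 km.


h = 31196.722 km, el = 8.9 deg
d = -R_E*sin(el) + sqrt((R_E*sin(el))^2 + 2*R_E*h + h^2)
d = -6371.0000*sin(0.1553343) + sqrt((6371.0000*0.1547104)^2 + 2*6371.0000*31196.722 + 31196.722^2)
d = 36051.0195 km

36051.0195 km


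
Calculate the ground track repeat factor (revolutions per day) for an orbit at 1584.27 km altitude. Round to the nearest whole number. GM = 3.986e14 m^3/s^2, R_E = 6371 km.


r = 7.95527e+06 m
T = 2*pi*sqrt(r^3/mu) = 7061.4454 s = 117.6908 min
revs/day = 1440 / 117.6908 = 12.2355
Rounded: 12 revolutions per day

12 revolutions per day


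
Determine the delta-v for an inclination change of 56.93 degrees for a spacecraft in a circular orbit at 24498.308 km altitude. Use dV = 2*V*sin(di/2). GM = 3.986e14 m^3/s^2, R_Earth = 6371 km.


r = 30869.3080 km = 3.0869308e+07 m
V = sqrt(mu/r) = 3593.3970 m/s
di = 56.93 deg = 0.9936159 rad
dV = 2*V*sin(di/2) = 2*3593.3970*sin(0.496808)
dV = 3425.3829 m/s = 3.4254 km/s

3.4254 km/s


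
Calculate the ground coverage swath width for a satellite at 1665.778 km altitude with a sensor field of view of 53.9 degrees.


FOV = 53.9 deg = 0.9407325 rad
swath = 2 * alt * tan(FOV/2) = 2 * 1665.778 * tan(0.4703662)
swath = 2 * 1665.778 * 0.5084267
swath = 1693.8521 km

1693.8521 km


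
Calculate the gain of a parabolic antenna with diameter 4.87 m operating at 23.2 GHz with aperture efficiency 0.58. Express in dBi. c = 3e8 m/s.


lambda = c/f = 3e8 / 2.32e+10 = 0.01293103 m
G = eta*(pi*D/lambda)^2 = 0.58*(pi*4.87/0.01293103)^2
G = 811930.9970 (linear)
G = 10*log10(811930.9970) = 59.0952 dBi

59.0952 dBi


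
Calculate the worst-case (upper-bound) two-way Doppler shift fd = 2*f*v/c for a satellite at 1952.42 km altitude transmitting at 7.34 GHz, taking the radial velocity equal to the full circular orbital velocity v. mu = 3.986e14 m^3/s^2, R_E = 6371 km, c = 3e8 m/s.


r = 8.32342e+06 m
v = sqrt(mu/r) = 6920.1856 m/s (worst-case radial velocity)
f = 7.34 GHz = 7.34e+09 Hz
fd = 2*f*v/c = 2*7.34e+09*6920.1856/3.0e+08
fd = 338627.7486 Hz

338627.7486 Hz


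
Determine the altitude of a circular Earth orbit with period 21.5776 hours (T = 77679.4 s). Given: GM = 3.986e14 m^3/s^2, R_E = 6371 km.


T = 77679.4 s
r = (mu*T^2/(4*pi^2))^(1/3) = (3.986e14 * 77679.4^2 / (4*pi^2))^(1/3)
r = 3.9348643e+07 m = 39348.6431 km
alt = r - R_E = 39348.6431 - 6371 = 32977.6431 km

32977.6431 km


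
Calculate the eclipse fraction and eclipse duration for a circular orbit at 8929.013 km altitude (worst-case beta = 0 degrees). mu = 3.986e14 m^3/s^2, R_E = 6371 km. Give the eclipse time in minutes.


r = 15300.0130 km
T = 313.9046 min
Eclipse fraction = arcsin(R_E/r)/pi = arcsin(6371.0000/15300.0130)/pi
= arcsin(0.4164049)/pi = 0.1367101
Eclipse duration = 0.1367101 * 313.9046 = 42.9139 min

42.9139 minutes


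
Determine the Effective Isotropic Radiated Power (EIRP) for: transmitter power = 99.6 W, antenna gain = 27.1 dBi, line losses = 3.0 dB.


Pt = 99.6 W = 19.9826 dBW
EIRP = Pt_dBW + Gt - losses = 19.9826 + 27.1 - 3.0 = 44.0826 dBW

44.0826 dBW


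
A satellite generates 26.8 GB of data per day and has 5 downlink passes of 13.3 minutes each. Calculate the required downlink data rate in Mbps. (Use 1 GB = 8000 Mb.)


total contact time = 5 * 13.3 * 60 = 3990.0000 s
data = 26.8 GB = 214400.0000 Mb
rate = 214400.0000 / 3990.0000 = 53.7343 Mbps

53.7343 Mbps


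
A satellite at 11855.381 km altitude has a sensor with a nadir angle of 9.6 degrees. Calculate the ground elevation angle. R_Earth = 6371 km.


r = R_E + alt = 18226.3810 km
Law of sines in the satellite / Earth-center / ground-point triangle:
  sin(nadir)/R_E = sin(90 + el)/r  =>  cos(el) = (r/R_E)*sin(nadir)
cos(el) = (18226.3810 / 6371.0000) * sin(9.6 deg) = 0.4770979
el = arccos(0.4770979) = 61.5040 deg
(Earth-central angle = 90 - nadir - el = 18.8960 deg)

61.5040 degrees


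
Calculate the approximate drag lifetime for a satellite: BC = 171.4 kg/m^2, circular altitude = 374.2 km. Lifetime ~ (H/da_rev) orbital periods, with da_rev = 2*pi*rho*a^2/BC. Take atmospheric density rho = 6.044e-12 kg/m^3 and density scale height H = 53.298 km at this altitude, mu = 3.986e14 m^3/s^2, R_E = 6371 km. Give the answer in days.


a = R_E + alt = 6745.2000 km = 6.7452e+06 m
da_rev = 2*pi*rho*a^2/BC = 2*pi*6.044e-12*(6.7452e+06)^2/171.4 = 10.080525 m per revolution
N = H/da_rev = 53298.0000 m / 10.080525 m = 5287.2244 revolutions
P = 2*pi*sqrt(a^3/mu) = 5513.1965 s
lifetime = N*P = 5287.2244 * 5513.1965 = 2.9149507e+07 s = 337.3786 days

337.3786 days


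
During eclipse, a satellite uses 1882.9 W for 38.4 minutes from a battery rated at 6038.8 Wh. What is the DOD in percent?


E_used = P * t / 60 = 1882.9 * 38.4 / 60 = 1205.0560 Wh
DOD = E_used / E_total * 100 = 1205.0560 / 6038.8 * 100
DOD = 19.9552 %

19.9552 %


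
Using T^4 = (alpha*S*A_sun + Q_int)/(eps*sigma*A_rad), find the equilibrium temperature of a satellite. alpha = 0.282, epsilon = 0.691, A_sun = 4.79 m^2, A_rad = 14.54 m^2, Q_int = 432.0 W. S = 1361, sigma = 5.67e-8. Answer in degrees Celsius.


Numerator = alpha*S*A_sun + Q_int = 0.282*1361*4.79 + 432.0 = 2270.4116 W
Denominator = eps*sigma*A_rad = 0.691*5.67e-8*14.54 = 5.6967284e-07 W/K^4
T^4 = 3.9854657e+09 K^4
T = 251.2579 K = -21.8921 C

-21.8921 degrees Celsius


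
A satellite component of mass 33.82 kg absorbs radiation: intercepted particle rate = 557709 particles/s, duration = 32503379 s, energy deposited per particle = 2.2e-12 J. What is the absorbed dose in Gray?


Total energy deposited = rate * time * E_per
  = 557709 * 32503379 * 2.2e-12 = 39.8803 J
Dose = E_total / mass = 39.8803 / 33.82
Dose = 1.1792 Gy

1.1792 Gy


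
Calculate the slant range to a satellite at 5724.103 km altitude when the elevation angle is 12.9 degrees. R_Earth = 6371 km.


h = 5724.103 km, el = 12.9 deg
d = -R_E*sin(el) + sqrt((R_E*sin(el))^2 + 2*R_E*h + h^2)
d = -6371.0000*sin(0.2251475) + sqrt((6371.0000*0.2232501)^2 + 2*6371.0000*5724.103 + 5724.103^2)
d = 8956.7336 km

8956.7336 km


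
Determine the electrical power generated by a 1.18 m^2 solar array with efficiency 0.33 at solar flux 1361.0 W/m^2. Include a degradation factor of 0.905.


P = area * eta * S * degradation
P = 1.18 * 0.33 * 1361.0 * 0.905
P = 479.6259 W

479.6259 W


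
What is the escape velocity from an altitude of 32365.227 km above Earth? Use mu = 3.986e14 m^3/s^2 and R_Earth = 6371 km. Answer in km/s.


r = 6371.0 + 32365.227 = 38736.2270 km = 3.8736227e+07 m
v_esc = sqrt(2*mu/r) = sqrt(2*3.986e14 / 3.8736227e+07)
v_esc = 4536.5425 m/s = 4.5365 km/s

4.5365 km/s


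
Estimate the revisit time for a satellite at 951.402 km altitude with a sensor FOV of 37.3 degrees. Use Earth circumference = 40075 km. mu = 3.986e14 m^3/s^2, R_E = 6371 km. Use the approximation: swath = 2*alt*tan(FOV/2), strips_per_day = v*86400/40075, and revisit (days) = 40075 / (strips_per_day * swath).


swath = 2*951.402*tan(0.3255039) = 642.2134 km
v = sqrt(mu/r) = 7378.0546 m/s = 7.3781 km/s
strips/day = v*86400/40075 = 7.3781*86400/40075 = 15.9068
coverage/day = strips * swath = 15.9068 * 642.2134 = 10215.5428 km
revisit = 40075 / 10215.5428 = 3.9229 days

3.9229 days


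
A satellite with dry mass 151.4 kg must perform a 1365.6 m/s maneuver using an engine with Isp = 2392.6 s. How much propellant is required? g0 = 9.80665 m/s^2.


ve = Isp * g0 = 2392.6 * 9.80665 = 23463.390790 m/s
mass ratio = exp(dv/ve) = exp(1365.6/23463.390790) = 1.05992834
m_prop = m_dry * (mr - 1) = 151.4 * (1.05992834 - 1)
m_prop = 9.0732 kg

9.0732 kg


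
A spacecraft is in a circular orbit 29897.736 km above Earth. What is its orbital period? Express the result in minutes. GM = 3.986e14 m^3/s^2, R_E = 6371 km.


r = 36268.7360 km = 3.6268736e+07 m
T = 2*pi*sqrt(r^3/mu) = 2*pi*sqrt(4.7708665e+22 / 3.986e14)
T = 68740.0512 s = 1145.6675 min

1145.6675 minutes


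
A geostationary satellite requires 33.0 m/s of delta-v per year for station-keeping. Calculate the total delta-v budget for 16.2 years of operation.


dV = rate * years = 33.0 * 16.2
dV = 534.6000 m/s

534.6000 m/s


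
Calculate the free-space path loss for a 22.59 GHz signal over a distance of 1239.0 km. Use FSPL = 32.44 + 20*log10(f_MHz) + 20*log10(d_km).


f = 22.59 GHz = 22590.0000 MHz
d = 1239.0 km
FSPL = 32.44 + 20*log10(22590.0000) + 20*log10(1239.0)
FSPL = 32.44 + 87.0783 + 61.8614
FSPL = 181.3798 dB

181.3798 dB


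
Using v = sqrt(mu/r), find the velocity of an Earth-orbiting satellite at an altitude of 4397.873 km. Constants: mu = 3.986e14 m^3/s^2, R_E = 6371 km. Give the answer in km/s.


r = R_E + alt = 6371.0 + 4397.873 = 10768.8730 km = 1.0768873e+07 m
v = sqrt(mu/r) = sqrt(3.986e14 / 1.0768873e+07) = 6083.9203 m/s = 6.0839 km/s

6.0839 km/s


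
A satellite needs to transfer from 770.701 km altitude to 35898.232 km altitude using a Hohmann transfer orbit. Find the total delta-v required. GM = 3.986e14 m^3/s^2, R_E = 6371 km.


r1 = 7141.7010 km = 7.141701e+06 m
r2 = 42269.2320 km = 4.2269232e+07 m
dv1 = sqrt(mu/r1)*(sqrt(2*r2/(r1+r2)) - 1) = 2301.1880 m/s
dv2 = sqrt(mu/r2)*(1 - sqrt(2*r1/(r1+r2))) = 1419.7828 m/s
total dv = |dv1| + |dv2| = 2301.1880 + 1419.7828 = 3720.9708 m/s = 3.7210 km/s

3.7210 km/s


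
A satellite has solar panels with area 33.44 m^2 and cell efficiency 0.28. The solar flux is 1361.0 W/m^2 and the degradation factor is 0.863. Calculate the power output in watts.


P = area * eta * S * degradation
P = 33.44 * 0.28 * 1361.0 * 0.863
P = 10997.4810 W

10997.4810 W


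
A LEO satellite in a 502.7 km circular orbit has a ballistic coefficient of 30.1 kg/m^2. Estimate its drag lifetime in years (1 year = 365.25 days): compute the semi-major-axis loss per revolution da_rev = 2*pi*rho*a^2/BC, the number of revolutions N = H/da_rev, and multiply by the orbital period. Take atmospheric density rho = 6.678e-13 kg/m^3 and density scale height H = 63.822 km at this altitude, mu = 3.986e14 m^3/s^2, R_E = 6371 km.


a = R_E + alt = 6873.7000 km = 6.8737e+06 m
da_rev = 2*pi*rho*a^2/BC = 2*pi*6.678e-13*(6.8737e+06)^2/30.1 = 6.586291 m per revolution
N = H/da_rev = 63822.0000 m / 6.586291 m = 9690.1271 revolutions
P = 2*pi*sqrt(a^3/mu) = 5671.4888 s
lifetime = N*P = 9690.1271 * 5671.4888 = 5.4957448e+07 s = 636.0816 days
years = 636.0816 / 365.25 = 1.7415 years

1.7415 years


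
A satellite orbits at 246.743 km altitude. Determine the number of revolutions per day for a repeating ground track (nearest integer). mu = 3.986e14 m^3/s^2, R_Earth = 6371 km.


r = 6.617743e+06 m
T = 2*pi*sqrt(r^3/mu) = 5357.6713 s = 89.2945 min
revs/day = 1440 / 89.2945 = 16.1264
Rounded: 16 revolutions per day

16 revolutions per day


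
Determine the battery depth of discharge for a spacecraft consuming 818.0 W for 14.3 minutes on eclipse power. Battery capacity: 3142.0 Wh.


E_used = P * t / 60 = 818.0 * 14.3 / 60 = 194.9567 Wh
DOD = E_used / E_total * 100 = 194.9567 / 3142.0 * 100
DOD = 6.2049 %

6.2049 %


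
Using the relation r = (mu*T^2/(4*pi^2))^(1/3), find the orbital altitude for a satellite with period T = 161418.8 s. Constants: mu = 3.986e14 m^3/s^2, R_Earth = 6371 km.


T = 161418.8 s
r = (mu*T^2/(4*pi^2))^(1/3) = (3.986e14 * 161418.8^2 / (4*pi^2))^(1/3)
r = 6.4075981e+07 m = 64075.9807 km
alt = r - R_E = 64075.9807 - 6371 = 57704.9807 km

57704.9807 km


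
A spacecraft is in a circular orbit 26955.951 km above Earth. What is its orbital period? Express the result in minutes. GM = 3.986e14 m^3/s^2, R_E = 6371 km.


r = 33326.9510 km = 3.3326951e+07 m
T = 2*pi*sqrt(r^3/mu) = 2*pi*sqrt(3.7015767e+22 / 3.986e14)
T = 60548.6683 s = 1009.1445 min

1009.1445 minutes


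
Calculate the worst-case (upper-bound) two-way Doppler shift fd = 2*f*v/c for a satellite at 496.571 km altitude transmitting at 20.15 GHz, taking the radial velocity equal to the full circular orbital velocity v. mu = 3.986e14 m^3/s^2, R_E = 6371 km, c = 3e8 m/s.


r = 6.867571e+06 m
v = sqrt(mu/r) = 7618.4578 m/s (worst-case radial velocity)
f = 20.15 GHz = 2.015e+10 Hz
fd = 2*f*v/c = 2*2.015e+10*7618.4578/3.0e+08
fd = 1.0234128e+06 Hz

1.0234e+06 Hz


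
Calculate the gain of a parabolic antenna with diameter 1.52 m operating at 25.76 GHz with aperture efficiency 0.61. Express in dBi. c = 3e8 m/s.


lambda = c/f = 3e8 / 2.576e+10 = 0.01164596 m
G = eta*(pi*D/lambda)^2 = 0.61*(pi*1.52/0.01164596)^2
G = 102557.1549 (linear)
G = 10*log10(102557.1549) = 50.1097 dBi

50.1097 dBi


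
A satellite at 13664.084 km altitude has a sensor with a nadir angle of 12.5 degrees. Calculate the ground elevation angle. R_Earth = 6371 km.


r = R_E + alt = 20035.0840 km
Law of sines in the satellite / Earth-center / ground-point triangle:
  sin(nadir)/R_E = sin(90 + el)/r  =>  cos(el) = (r/R_E)*sin(nadir)
cos(el) = (20035.0840 / 6371.0000) * sin(12.5 deg) = 0.6806445
el = arccos(0.6806445) = 47.1060 deg
(Earth-central angle = 90 - nadir - el = 30.3940 deg)

47.1060 degrees


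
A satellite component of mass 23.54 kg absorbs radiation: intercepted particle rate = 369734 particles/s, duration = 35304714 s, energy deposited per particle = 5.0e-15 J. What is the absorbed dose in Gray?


Total energy deposited = rate * time * E_per
  = 369734 * 35304714 * 5.0e-15 = 0.06526677 J
Dose = E_total / mass = 0.06526677 / 23.54
Dose = 0.00277259 Gy

0.0028 Gy


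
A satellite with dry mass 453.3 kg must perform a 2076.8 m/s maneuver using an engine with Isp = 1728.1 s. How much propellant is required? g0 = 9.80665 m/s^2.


ve = Isp * g0 = 1728.1 * 9.80665 = 16946.871865 m/s
mass ratio = exp(dv/ve) = exp(2076.8/16946.871865) = 1.13037303
m_prop = m_dry * (mr - 1) = 453.3 * (1.13037303 - 1)
m_prop = 59.0981 kg

59.0981 kg


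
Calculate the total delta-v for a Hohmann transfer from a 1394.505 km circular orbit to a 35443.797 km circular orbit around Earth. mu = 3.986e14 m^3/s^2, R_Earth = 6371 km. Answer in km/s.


r1 = 7765.5050 km = 7.765505e+06 m
r2 = 41814.7970 km = 4.1814797e+07 m
dv1 = sqrt(mu/r1)*(sqrt(2*r2/(r1+r2)) - 1) = 2140.3808 m/s
dv2 = sqrt(mu/r2)*(1 - sqrt(2*r1/(r1+r2))) = 1359.4558 m/s
total dv = |dv1| + |dv2| = 2140.3808 + 1359.4558 = 3499.8367 m/s = 3.4998 km/s

3.4998 km/s


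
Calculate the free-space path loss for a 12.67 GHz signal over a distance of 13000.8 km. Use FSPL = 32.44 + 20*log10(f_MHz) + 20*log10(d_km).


f = 12.67 GHz = 12670.0000 MHz
d = 13000.8 km
FSPL = 32.44 + 20*log10(12670.0000) + 20*log10(13000.8)
FSPL = 32.44 + 82.0555 + 82.2794
FSPL = 196.7749 dB

196.7749 dB


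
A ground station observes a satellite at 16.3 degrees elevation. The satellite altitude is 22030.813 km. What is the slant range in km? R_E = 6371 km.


h = 22030.813 km, el = 16.3 deg
d = -R_E*sin(el) + sqrt((R_E*sin(el))^2 + 2*R_E*h + h^2)
d = -6371.0000*sin(0.2844887) + sqrt((6371.0000*0.2806667)^2 + 2*6371.0000*22030.813 + 22030.813^2)
d = 25947.6028 km

25947.6028 km


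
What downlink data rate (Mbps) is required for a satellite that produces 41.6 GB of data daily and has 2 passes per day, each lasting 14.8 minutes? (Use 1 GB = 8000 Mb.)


total contact time = 2 * 14.8 * 60 = 1776.0000 s
data = 41.6 GB = 332800.0000 Mb
rate = 332800.0000 / 1776.0000 = 187.3874 Mbps

187.3874 Mbps


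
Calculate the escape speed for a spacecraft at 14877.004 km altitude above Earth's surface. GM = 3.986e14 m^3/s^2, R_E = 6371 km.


r = 6371.0 + 14877.004 = 21248.0040 km = 2.1248004e+07 m
v_esc = sqrt(2*mu/r) = sqrt(2*3.986e14 / 2.1248004e+07)
v_esc = 6125.2607 m/s = 6.1253 km/s

6.1253 km/s


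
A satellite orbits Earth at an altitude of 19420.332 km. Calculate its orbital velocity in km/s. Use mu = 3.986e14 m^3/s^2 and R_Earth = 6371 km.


r = R_E + alt = 6371.0 + 19420.332 = 25791.3320 km = 2.5791332e+07 m
v = sqrt(mu/r) = sqrt(3.986e14 / 2.5791332e+07) = 3931.2599 m/s = 3.9313 km/s

3.9313 km/s


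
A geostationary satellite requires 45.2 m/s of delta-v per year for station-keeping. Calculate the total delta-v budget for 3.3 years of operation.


dV = rate * years = 45.2 * 3.3
dV = 149.1600 m/s

149.1600 m/s


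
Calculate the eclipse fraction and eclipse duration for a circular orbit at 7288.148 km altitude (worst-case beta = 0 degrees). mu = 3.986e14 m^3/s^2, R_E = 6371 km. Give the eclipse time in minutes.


r = 13659.1480 km
T = 264.7862 min
Eclipse fraction = arcsin(R_E/r)/pi = arcsin(6371.0000/13659.1480)/pi
= arcsin(0.4664273)/pi = 0.1544591
Eclipse duration = 0.1544591 * 264.7862 = 40.8986 min

40.8986 minutes


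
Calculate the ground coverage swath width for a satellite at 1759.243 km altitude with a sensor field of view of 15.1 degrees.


FOV = 15.1 deg = 0.2635447 rad
swath = 2 * alt * tan(FOV/2) = 2 * 1759.243 * tan(0.1317724)
swath = 2 * 1759.243 * 0.1325404
swath = 466.3415 km

466.3415 km


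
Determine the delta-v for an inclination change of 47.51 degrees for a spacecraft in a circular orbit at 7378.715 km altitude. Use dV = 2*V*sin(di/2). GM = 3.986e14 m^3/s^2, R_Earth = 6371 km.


r = 13749.7150 km = 1.3749715e+07 m
V = sqrt(mu/r) = 5384.2076 m/s
di = 47.51 deg = 0.8292059 rad
dV = 2*V*sin(di/2) = 2*5384.2076*sin(0.414603)
dV = 4337.8037 m/s = 4.3378 km/s

4.3378 km/s


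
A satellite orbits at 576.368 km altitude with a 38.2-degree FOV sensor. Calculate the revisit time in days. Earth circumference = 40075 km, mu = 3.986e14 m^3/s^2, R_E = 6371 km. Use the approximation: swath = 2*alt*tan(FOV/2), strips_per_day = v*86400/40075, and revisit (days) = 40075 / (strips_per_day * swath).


swath = 2*576.368*tan(0.3333579) = 399.1706 km
v = sqrt(mu/r) = 7574.5789 m/s = 7.5746 km/s
strips/day = v*86400/40075 = 7.5746*86400/40075 = 16.3305
coverage/day = strips * swath = 16.3305 * 399.1706 = 6518.6443 km
revisit = 40075 / 6518.6443 = 6.1478 days

6.1478 days


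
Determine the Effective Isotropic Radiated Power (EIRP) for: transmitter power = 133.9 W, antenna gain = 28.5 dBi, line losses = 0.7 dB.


Pt = 133.9 W = 21.2678 dBW
EIRP = Pt_dBW + Gt - losses = 21.2678 + 28.5 - 0.7 = 49.0678 dBW

49.0678 dBW


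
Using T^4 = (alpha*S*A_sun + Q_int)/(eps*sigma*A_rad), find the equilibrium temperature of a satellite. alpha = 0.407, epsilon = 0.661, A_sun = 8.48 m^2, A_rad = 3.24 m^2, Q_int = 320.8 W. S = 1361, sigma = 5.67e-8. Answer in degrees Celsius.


Numerator = alpha*S*A_sun + Q_int = 0.407*1361*8.48 + 320.8 = 5018.1010 W
Denominator = eps*sigma*A_rad = 0.661*5.67e-8*3.24 = 1.2143099e-07 W/K^4
T^4 = 4.1324715e+10 K^4
T = 450.8712 K = 177.7212 C

177.7212 degrees Celsius


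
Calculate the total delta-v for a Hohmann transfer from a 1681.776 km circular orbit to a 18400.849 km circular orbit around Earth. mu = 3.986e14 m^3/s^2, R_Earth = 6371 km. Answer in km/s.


r1 = 8052.7760 km = 8.052776e+06 m
r2 = 24771.8490 km = 2.4771849e+07 m
dv1 = sqrt(mu/r1)*(sqrt(2*r2/(r1+r2)) - 1) = 1607.9963 m/s
dv2 = sqrt(mu/r2)*(1 - sqrt(2*r1/(r1+r2))) = 1201.5270 m/s
total dv = |dv1| + |dv2| = 1607.9963 + 1201.5270 = 2809.5234 m/s = 2.8095 km/s

2.8095 km/s


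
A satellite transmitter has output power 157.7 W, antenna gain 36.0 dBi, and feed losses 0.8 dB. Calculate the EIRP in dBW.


Pt = 157.7 W = 21.9783 dBW
EIRP = Pt_dBW + Gt - losses = 21.9783 + 36.0 - 0.8 = 57.1783 dBW

57.1783 dBW


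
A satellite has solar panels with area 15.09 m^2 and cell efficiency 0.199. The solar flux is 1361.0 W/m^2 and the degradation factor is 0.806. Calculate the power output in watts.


P = area * eta * S * degradation
P = 15.09 * 0.199 * 1361.0 * 0.806
P = 3294.0902 W

3294.0902 W


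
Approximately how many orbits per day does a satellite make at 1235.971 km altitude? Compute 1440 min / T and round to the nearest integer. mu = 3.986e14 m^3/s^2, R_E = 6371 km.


r = 7.606971e+06 m
T = 2*pi*sqrt(r^3/mu) = 6602.8109 s = 110.0468 min
revs/day = 1440 / 110.0468 = 13.0853
Rounded: 13 revolutions per day

13 revolutions per day


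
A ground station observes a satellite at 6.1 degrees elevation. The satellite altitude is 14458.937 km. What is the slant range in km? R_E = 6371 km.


h = 14458.937 km, el = 6.1 deg
d = -R_E*sin(el) + sqrt((R_E*sin(el))^2 + 2*R_E*h + h^2)
d = -6371.0000*sin(0.1064651) + sqrt((6371.0000*0.1062641)^2 + 2*6371.0000*14458.937 + 14458.937^2)
d = 19166.2518 km

19166.2518 km


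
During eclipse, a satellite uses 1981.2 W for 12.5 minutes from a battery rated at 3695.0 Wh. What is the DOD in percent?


E_used = P * t / 60 = 1981.2 * 12.5 / 60 = 412.7500 Wh
DOD = E_used / E_total * 100 = 412.7500 / 3695.0 * 100
DOD = 11.1705 %

11.1705 %


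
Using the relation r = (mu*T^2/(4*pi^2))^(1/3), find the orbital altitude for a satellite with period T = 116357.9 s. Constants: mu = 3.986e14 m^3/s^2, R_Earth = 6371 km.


T = 116357.9 s
r = (mu*T^2/(4*pi^2))^(1/3) = (3.986e14 * 116357.9^2 / (4*pi^2))^(1/3)
r = 5.1513742e+07 m = 51513.7424 km
alt = r - R_E = 51513.7424 - 6371 = 45142.7424 km

45142.7424 km


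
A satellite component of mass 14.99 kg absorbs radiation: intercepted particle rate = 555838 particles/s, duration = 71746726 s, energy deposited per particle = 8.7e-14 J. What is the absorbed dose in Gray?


Total energy deposited = rate * time * E_per
  = 555838 * 71746726 * 8.7e-14 = 3.4695 J
Dose = E_total / mass = 3.4695 / 14.99
Dose = 0.2314557 Gy

0.2315 Gy


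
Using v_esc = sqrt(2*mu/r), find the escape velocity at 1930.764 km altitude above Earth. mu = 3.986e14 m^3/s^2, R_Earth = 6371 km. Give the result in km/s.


r = 6371.0 + 1930.764 = 8301.7640 km = 8.301764e+06 m
v_esc = sqrt(2*mu/r) = sqrt(2*3.986e14 / 8.301764e+06)
v_esc = 9799.3767 m/s = 9.7994 km/s

9.7994 km/s


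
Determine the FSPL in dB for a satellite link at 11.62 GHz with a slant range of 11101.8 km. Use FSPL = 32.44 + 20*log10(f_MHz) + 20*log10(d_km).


f = 11.62 GHz = 11620.0000 MHz
d = 11101.8 km
FSPL = 32.44 + 20*log10(11620.0000) + 20*log10(11101.8)
FSPL = 32.44 + 81.3041 + 80.9079
FSPL = 194.6520 dB

194.6520 dB


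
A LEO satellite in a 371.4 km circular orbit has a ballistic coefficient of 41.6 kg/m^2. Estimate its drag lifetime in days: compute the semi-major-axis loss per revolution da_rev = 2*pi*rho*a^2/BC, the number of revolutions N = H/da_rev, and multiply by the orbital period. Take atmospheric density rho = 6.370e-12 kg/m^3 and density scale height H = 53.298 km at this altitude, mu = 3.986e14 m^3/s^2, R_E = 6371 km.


a = R_E + alt = 6742.4000 km = 6.7424e+06 m
da_rev = 2*pi*rho*a^2/BC = 2*pi*6.370e-12*(6.7424e+06)^2/41.6 = 43.737605 m per revolution
N = H/da_rev = 53298.0000 m / 43.737605 m = 1218.5852 revolutions
P = 2*pi*sqrt(a^3/mu) = 5509.7639 s
lifetime = N*P = 1218.5852 * 5509.7639 = 6.714117e+06 s = 77.7097 days

77.7097 days


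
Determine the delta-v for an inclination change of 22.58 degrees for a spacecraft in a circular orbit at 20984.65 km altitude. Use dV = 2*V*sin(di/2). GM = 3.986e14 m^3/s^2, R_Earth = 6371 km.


r = 27355.6500 km = 2.735565e+07 m
V = sqrt(mu/r) = 3817.2019 m/s
di = 22.58 deg = 0.3940953 rad
dV = 2*V*sin(di/2) = 2*3817.2019*sin(0.1970477)
dV = 1494.6253 m/s = 1.4946 km/s

1.4946 km/s


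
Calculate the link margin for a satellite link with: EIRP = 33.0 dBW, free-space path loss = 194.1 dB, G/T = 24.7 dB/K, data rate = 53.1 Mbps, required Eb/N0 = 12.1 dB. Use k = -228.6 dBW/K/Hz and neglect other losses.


C/N0 = EIRP - FSPL + G/T - k = 33.0 - 194.1 + 24.7 - (-228.6)
C/N0 = 92.2000 dB-Hz
R_b = 53.1 Mbps = 5.31e+07 bps -> 10*log10(R_b) = 77.2509 dB-Hz
Eb/N0 = C/N0 - 10*log10(R_b) = 92.2000 - 77.2509 = 14.9491 dB
Margin = Eb/N0 - Eb/N0_req = 14.9491 - 12.1 = 2.8491 dB (link closes)

2.8491 dB


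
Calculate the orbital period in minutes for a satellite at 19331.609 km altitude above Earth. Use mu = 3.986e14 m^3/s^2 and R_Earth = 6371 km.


r = 25702.6090 km = 2.5702609e+07 m
T = 2*pi*sqrt(r^3/mu) = 2*pi*sqrt(1.6979763e+22 / 3.986e14)
T = 41008.7976 s = 683.4800 min

683.4800 minutes


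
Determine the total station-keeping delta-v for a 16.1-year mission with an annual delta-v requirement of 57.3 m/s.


dV = rate * years = 57.3 * 16.1
dV = 922.5300 m/s

922.5300 m/s


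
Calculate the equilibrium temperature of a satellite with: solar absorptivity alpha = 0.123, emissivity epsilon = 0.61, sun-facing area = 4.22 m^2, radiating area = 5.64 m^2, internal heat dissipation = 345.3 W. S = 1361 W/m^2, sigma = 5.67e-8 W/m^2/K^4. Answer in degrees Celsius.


Numerator = alpha*S*A_sun + Q_int = 0.123*1361*4.22 + 345.3 = 1051.7407 W
Denominator = eps*sigma*A_rad = 0.61*5.67e-8*5.64 = 1.9507068e-07 W/K^4
T^4 = 5.3915876e+09 K^4
T = 270.9750 K = -2.1750 C

-2.1750 degrees Celsius


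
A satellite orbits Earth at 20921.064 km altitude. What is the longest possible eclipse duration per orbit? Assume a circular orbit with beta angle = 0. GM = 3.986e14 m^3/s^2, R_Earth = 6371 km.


r = 27292.0640 km
T = 747.8501 min
Eclipse fraction = arcsin(R_E/r)/pi = arcsin(6371.0000/27292.0640)/pi
= arcsin(0.2334378)/pi = 0.07499753
Eclipse duration = 0.07499753 * 747.8501 = 56.0869 min

56.0869 minutes


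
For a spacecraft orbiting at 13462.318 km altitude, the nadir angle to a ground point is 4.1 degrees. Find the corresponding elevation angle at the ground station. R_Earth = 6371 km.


r = R_E + alt = 19833.3180 km
Law of sines in the satellite / Earth-center / ground-point triangle:
  sin(nadir)/R_E = sin(90 + el)/r  =>  cos(el) = (r/R_E)*sin(nadir)
cos(el) = (19833.3180 / 6371.0000) * sin(4.1 deg) = 0.222576
el = arccos(0.222576) = 77.1396 deg
(Earth-central angle = 90 - nadir - el = 8.7604 deg)

77.1396 degrees


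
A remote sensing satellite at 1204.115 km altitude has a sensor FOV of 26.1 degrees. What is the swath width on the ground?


FOV = 26.1 deg = 0.4555309 rad
swath = 2 * alt * tan(FOV/2) = 2 * 1204.115 * tan(0.2277655)
swath = 2 * 1204.115 * 0.2317876
swath = 558.1977 km

558.1977 km


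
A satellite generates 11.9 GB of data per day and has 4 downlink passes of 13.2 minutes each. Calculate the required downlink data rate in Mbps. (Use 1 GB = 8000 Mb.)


total contact time = 4 * 13.2 * 60 = 3168.0000 s
data = 11.9 GB = 95200.0000 Mb
rate = 95200.0000 / 3168.0000 = 30.0505 Mbps

30.0505 Mbps


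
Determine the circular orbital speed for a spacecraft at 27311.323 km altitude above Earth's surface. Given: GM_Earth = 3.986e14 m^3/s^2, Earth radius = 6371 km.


r = R_E + alt = 6371.0 + 27311.323 = 33682.3230 km = 3.3682323e+07 m
v = sqrt(mu/r) = sqrt(3.986e14 / 3.3682323e+07) = 3440.0728 m/s = 3.4401 km/s

3.4401 km/s


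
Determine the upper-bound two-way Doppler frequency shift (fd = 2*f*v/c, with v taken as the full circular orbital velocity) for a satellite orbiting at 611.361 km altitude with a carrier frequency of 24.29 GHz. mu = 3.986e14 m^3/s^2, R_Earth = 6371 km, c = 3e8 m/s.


r = 6.982361e+06 m
v = sqrt(mu/r) = 7555.5746 m/s (worst-case radial velocity)
f = 24.29 GHz = 2.429e+10 Hz
fd = 2*f*v/c = 2*2.429e+10*7555.5746/3.0e+08
fd = 1.2234994e+06 Hz

1.2235e+06 Hz
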